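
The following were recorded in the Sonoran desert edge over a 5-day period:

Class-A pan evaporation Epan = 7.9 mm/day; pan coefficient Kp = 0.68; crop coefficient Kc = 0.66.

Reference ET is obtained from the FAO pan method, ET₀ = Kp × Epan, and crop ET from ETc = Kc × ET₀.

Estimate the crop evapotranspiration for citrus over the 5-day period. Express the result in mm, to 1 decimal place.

ET₀ = 0.68 × 7.9 = 5.3720 mm/d
ETc = Kc × ET₀ = 0.66 × 5.3720 = 3.5455 mm/d
Over 5 days: 3.5455 × 5 = 17.728 mm

17.7 mm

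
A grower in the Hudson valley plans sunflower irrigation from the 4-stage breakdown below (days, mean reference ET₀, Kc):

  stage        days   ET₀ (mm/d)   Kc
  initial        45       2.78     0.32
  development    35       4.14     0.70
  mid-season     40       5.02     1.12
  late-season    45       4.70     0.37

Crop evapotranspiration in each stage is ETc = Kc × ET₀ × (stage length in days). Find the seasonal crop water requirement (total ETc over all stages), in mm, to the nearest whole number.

initial: 0.32 × 2.78 × 45 = 40.03 mm
development: 0.70 × 4.14 × 35 = 101.43 mm
mid-season: 1.12 × 5.02 × 40 = 224.90 mm
late-season: 0.37 × 4.70 × 45 = 78.26 mm
Seasonal total = 444.62 mm

445 mm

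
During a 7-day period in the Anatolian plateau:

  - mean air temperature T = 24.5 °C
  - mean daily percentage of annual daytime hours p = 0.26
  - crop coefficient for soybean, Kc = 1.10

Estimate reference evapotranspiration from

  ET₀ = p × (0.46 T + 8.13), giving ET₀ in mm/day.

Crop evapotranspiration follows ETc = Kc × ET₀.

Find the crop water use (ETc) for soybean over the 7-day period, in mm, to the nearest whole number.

ET₀ = 0.26 × (0.46 × 24.5 + 8.13) = 0.26 × 19.400 = 5.0440 mm/d
ETc = Kc × ET₀ = 1.10 × 5.0440 = 5.5484 mm/d
Over 7 days: 5.5484 × 7 = 38.839 mm

39 mm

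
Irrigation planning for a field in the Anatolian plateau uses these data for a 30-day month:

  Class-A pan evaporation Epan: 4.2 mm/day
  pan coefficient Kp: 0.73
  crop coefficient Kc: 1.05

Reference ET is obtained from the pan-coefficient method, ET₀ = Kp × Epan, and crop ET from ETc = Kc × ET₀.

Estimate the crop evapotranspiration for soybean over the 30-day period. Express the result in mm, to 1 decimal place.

ET₀ = 0.73 × 4.2 = 3.0660 mm/d
ETc = Kc × ET₀ = 1.05 × 3.0660 = 3.2193 mm/d
Over 30 days: 3.2193 × 30 = 96.579 mm

96.6 mm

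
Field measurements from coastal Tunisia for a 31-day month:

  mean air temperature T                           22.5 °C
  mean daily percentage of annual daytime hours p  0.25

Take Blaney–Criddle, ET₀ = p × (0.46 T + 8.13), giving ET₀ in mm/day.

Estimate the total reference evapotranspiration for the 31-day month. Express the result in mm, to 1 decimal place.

ET₀ = 0.25 × (0.46 × 22.5 + 8.13) = 0.25 × 18.480 = 4.6200 mm/d
Monthly total = 4.6200 × 31 = 143.220 mm

143.2 mm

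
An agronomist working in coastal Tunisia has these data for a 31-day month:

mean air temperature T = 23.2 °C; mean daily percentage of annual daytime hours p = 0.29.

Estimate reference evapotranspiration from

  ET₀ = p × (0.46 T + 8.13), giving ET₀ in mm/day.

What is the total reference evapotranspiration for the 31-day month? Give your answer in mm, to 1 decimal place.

169.0 mm

ET₀ = 0.29 × (0.46 × 23.2 + 8.13) = 0.29 × 18.802 = 5.4526 mm/d
Monthly total = 5.4526 × 31 = 169.031 mm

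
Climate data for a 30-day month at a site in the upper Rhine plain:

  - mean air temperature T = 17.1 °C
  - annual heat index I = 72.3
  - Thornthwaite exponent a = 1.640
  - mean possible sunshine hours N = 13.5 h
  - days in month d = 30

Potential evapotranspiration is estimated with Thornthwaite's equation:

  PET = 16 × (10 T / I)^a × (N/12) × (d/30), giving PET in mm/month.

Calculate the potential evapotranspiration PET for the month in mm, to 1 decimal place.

10T/I = 10 × 17.1 / 72.3 = 2.3651
(10T/I)^a = 2.3651^1.640 = 4.1031
Uncorrected PET = 16 × 4.1031 = 65.650 mm
Correction = (N/12)(d/30) = (13.5/12)(30/30) = 1.1250
PET = 65.650 × 1.1250 = 73.856 mm/month

73.9 mm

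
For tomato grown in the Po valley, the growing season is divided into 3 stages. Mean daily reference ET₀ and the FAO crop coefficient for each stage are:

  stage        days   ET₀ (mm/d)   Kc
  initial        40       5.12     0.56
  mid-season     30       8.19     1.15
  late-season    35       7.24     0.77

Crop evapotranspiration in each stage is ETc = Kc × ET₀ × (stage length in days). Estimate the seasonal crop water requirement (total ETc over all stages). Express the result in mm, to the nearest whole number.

592 mm

initial: 0.56 × 5.12 × 40 = 114.69 mm
mid-season: 1.15 × 8.19 × 30 = 282.56 mm
late-season: 0.77 × 7.24 × 35 = 195.12 mm
Seasonal total = 592.37 mm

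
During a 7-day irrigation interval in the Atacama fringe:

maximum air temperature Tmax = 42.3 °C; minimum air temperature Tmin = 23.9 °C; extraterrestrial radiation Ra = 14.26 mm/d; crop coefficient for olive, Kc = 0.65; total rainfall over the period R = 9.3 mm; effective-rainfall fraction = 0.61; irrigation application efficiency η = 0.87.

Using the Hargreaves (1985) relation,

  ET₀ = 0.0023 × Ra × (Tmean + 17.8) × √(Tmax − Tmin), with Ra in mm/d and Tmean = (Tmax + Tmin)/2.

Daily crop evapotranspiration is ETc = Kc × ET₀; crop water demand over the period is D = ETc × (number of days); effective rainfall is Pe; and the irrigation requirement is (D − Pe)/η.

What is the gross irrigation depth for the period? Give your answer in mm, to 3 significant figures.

30.9 mm

Tmean = (42.3 + 23.9)/2 = 33.10 °C
ET₀ = 0.0023 × 14.26 × (33.10 + 17.8) × √18.4 = 0.0023 × 14.26 × 50.90 × 4.2895 = 7.1610 mm/d
ETc = Kc × ET₀ = 0.65 × 7.1610 = 4.6547 mm/d
Crop demand D = ETc × 7 d = 4.6547 × 7 = 32.583 mm
Pe = 0.61 × 9.3 = 5.673 mm
D − Pe = 32.583 − 5.673 = 26.910 mm
Gross irrigation = 26.910 / 0.87 = 30.931 mm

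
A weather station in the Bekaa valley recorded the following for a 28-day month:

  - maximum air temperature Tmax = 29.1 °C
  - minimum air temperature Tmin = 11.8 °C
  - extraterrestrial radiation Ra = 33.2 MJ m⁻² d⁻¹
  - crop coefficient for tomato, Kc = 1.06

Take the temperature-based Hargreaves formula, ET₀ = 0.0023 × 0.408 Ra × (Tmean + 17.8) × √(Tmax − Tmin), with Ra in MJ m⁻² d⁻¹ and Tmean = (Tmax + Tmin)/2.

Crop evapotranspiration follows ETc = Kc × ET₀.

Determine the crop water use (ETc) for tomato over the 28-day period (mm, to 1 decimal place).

147.1 mm

Tmean = (29.1 + 11.8)/2 = 20.45 °C
0.408 Ra = 0.408 × 33.2 = 13.5456 mm/d equivalent
ET₀ = 0.0023 × 13.5456 × (20.45 + 17.8) × √17.3 = 0.0023 × 13.5456 × 38.25 × 4.1593 = 4.9565 mm/d
ETc = Kc × ET₀ = 1.06 × 4.9565 = 5.2539 mm/d
Over 28 days: 5.2539 × 28 = 147.109 mm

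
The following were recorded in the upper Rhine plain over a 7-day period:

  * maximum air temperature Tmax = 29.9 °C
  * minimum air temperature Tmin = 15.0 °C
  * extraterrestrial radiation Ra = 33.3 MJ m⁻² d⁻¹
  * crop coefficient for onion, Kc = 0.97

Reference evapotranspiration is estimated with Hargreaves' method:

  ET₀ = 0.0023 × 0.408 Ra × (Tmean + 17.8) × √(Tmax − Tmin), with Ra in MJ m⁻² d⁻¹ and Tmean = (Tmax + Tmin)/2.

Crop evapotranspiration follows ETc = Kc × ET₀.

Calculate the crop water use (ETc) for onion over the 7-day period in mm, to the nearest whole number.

33 mm

Tmean = (29.9 + 15.0)/2 = 22.45 °C
0.408 Ra = 0.408 × 33.3 = 13.5864 mm/d equivalent
ET₀ = 0.0023 × 13.5864 × (22.45 + 17.8) × √14.9 = 0.0023 × 13.5864 × 40.25 × 3.8601 = 4.8551 mm/d
ETc = Kc × ET₀ = 0.97 × 4.8551 = 4.7094 mm/d
Over 7 days: 4.7094 × 7 = 32.966 mm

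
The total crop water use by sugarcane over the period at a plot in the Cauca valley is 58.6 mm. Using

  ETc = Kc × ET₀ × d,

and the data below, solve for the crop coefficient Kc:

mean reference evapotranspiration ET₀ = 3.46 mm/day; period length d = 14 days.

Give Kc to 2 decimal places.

ETc = Kc × ET₀ × d  ⇒  Kc = ETc / (ET₀ × d)
Kc = 58.6 / (3.46 × 14) = 58.6 / 48.44 = 1.2097

1.21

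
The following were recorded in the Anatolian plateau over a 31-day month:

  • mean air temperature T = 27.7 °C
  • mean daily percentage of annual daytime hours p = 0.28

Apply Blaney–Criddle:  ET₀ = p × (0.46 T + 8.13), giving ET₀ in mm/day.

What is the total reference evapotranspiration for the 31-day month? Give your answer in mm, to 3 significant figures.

181 mm

ET₀ = 0.28 × (0.46 × 27.7 + 8.13) = 0.28 × 20.872 = 5.8442 mm/d
Monthly total = 5.8442 × 31 = 181.170 mm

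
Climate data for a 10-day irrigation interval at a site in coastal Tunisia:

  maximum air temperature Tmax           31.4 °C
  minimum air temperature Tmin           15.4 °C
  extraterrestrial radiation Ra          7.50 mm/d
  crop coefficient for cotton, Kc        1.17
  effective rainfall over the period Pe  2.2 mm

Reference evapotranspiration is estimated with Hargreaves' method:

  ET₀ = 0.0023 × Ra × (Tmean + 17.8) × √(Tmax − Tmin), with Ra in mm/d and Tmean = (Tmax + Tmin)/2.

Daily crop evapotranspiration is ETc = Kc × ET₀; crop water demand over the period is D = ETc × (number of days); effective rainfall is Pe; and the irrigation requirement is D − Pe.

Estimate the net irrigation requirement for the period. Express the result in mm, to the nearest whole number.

Tmean = (31.4 + 15.4)/2 = 23.40 °C
ET₀ = 0.0023 × 7.50 × (23.40 + 17.8) × √16.0 = 0.0023 × 7.50 × 41.20 × 4.0000 = 2.8428 mm/d
ETc = Kc × ET₀ = 1.17 × 2.8428 = 3.3261 mm/d
Crop demand D = ETc × 10 d = 3.3261 × 10 = 33.261 mm
D − Pe = 33.261 − 2.2 = 31.061 mm

31 mm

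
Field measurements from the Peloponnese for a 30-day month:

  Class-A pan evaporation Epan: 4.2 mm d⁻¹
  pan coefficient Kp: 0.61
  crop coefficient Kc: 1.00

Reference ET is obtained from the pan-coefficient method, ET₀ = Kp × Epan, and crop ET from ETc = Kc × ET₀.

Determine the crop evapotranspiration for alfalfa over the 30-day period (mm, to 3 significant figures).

ET₀ = 0.61 × 4.2 = 2.5620 mm/d
ETc = Kc × ET₀ = 1.00 × 2.5620 = 2.5620 mm/d
Over 30 days: 2.5620 × 30 = 76.860 mm

76.9 mm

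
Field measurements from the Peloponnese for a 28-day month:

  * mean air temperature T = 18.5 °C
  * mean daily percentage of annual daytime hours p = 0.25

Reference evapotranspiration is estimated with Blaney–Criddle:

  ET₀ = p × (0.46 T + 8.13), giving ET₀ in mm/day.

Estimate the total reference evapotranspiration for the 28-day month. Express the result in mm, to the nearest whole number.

ET₀ = 0.25 × (0.46 × 18.5 + 8.13) = 0.25 × 16.640 = 4.1600 mm/d
Monthly total = 4.1600 × 28 = 116.480 mm

116 mm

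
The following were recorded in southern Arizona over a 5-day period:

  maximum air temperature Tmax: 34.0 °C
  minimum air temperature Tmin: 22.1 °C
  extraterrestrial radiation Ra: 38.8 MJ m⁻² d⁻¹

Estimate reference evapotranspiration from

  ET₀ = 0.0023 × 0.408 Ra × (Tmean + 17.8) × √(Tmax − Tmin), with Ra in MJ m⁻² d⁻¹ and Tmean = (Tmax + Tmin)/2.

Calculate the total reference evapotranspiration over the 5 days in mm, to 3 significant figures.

28.8 mm

Tmean = (34.0 + 22.1)/2 = 28.05 °C
0.408 Ra = 0.408 × 38.8 = 15.8304 mm/d equivalent
ET₀ = 0.0023 × 15.8304 × (28.05 + 17.8) × √11.9 = 0.0023 × 15.8304 × 45.85 × 3.4496 = 5.7587 mm/d
Over 5 days: 5.7587 × 5 = 28.794 mm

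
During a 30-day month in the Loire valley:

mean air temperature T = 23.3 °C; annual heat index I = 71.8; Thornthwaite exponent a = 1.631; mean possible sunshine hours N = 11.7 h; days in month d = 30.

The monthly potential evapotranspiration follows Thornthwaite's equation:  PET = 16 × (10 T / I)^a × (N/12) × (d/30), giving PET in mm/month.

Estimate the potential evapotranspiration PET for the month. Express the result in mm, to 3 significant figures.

10T/I = 10 × 23.3 / 71.8 = 3.2451
(10T/I)^a = 3.2451^1.631 = 6.8204
Uncorrected PET = 16 × 6.8204 = 109.126 mm
Correction = (N/12)(d/30) = (11.7/12)(30/30) = 0.9750
PET = 109.126 × 0.9750 = 106.398 mm/month

106 mm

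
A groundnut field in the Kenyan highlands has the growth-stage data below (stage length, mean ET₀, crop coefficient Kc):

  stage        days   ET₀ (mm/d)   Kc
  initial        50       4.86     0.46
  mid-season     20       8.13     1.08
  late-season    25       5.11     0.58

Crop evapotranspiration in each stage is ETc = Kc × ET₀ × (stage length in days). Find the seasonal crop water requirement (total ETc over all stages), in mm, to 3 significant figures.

initial: 0.46 × 4.86 × 50 = 111.78 mm
mid-season: 1.08 × 8.13 × 20 = 175.61 mm
late-season: 0.58 × 5.11 × 25 = 74.10 mm
Seasonal total = 361.49 mm

361 mm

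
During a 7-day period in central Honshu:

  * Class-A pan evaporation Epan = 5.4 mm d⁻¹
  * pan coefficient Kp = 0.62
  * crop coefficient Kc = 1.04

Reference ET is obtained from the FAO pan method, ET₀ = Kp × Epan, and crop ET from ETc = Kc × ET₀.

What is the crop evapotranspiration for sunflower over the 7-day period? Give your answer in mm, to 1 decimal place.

24.4 mm

ET₀ = 0.62 × 5.4 = 3.3480 mm/d
ETc = Kc × ET₀ = 1.04 × 3.3480 = 3.4819 mm/d
Over 7 days: 3.4819 × 7 = 24.373 mm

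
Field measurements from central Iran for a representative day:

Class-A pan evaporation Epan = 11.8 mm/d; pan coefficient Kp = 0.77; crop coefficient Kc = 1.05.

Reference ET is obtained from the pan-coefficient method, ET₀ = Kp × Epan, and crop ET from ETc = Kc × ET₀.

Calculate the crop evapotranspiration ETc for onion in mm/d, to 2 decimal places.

ET₀ = 0.77 × 11.8 = 9.0860 mm/d
ETc = Kc × ET₀ = 1.05 × 9.0860 = 9.5403 mm/d

9.54 mm/d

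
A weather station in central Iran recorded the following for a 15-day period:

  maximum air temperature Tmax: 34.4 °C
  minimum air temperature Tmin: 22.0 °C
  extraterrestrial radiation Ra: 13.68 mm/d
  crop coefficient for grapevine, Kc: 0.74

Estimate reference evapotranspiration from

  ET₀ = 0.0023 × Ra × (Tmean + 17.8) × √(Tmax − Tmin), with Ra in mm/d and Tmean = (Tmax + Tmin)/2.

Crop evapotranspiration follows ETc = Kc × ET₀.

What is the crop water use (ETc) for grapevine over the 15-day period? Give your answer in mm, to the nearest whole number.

57 mm

Tmean = (34.4 + 22.0)/2 = 28.20 °C
ET₀ = 0.0023 × 13.68 × (28.20 + 17.8) × √12.4 = 0.0023 × 13.68 × 46.00 × 3.5214 = 5.0967 mm/d
ETc = Kc × ET₀ = 0.74 × 5.0967 = 3.7716 mm/d
Over 15 days: 3.7716 × 15 = 56.574 mm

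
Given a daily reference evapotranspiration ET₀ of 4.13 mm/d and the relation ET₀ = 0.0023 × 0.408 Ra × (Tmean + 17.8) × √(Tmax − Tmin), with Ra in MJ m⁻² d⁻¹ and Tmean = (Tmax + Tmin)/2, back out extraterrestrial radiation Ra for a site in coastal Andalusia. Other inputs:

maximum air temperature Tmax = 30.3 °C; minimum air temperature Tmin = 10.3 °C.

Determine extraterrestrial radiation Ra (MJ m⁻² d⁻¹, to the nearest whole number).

26 MJ m⁻² d⁻¹

Tmean = (30.3+10.3)/2 = 20.30 °C; ΔT = 20.0
Ra = ET₀ / [0.0023 × 0.408 × (Tmean+17.8) × √ΔT]
   = 4.13 / (0.0023 × 0.408 × 38.10 × 4.4721) = 25.830 MJ m⁻² d⁻¹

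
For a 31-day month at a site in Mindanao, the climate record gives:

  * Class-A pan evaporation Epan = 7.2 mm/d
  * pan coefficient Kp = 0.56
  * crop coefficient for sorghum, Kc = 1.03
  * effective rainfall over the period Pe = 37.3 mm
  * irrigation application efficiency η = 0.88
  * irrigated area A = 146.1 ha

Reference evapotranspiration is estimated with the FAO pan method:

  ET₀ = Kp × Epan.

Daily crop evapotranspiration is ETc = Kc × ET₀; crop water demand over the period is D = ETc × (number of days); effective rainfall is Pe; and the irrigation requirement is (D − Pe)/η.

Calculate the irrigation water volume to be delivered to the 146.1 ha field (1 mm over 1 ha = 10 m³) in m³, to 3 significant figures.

152000 m³

ET₀ = 0.56 × 7.2 = 4.0320 mm/d
ETc = Kc × ET₀ = 1.03 × 4.0320 = 4.1530 mm/d
Crop demand D = ETc × 31 d = 4.1530 × 31 = 128.743 mm
D − Pe = 128.743 − 37.3 = 91.443 mm
Gross irrigation = 91.443 / 0.88 = 103.913 mm
Volume = 103.913 mm × 146.1 ha × 10 = 151816.9 m³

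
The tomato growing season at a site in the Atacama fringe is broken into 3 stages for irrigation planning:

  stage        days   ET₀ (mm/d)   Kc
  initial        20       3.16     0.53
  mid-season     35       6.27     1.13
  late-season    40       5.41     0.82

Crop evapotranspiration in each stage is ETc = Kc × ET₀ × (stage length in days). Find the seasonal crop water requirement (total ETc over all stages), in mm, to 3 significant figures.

459 mm

initial: 0.53 × 3.16 × 20 = 33.50 mm
mid-season: 1.13 × 6.27 × 35 = 247.98 mm
late-season: 0.82 × 5.41 × 40 = 177.45 mm
Seasonal total = 458.93 mm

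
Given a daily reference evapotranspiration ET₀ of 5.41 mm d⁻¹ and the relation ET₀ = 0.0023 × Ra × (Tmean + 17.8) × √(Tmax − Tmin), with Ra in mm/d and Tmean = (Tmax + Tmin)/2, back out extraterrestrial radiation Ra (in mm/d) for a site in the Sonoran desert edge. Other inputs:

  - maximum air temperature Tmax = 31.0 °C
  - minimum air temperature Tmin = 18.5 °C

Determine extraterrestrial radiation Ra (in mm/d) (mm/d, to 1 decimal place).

Tmean = 24.75 °C; √ΔT = 3.5355
Ra = ET₀ / [0.0023 × (Tmean+17.8) × √ΔT] = 5.41 / (0.0023 × 42.55 × 3.5355) = 15.636 mm/d

15.6 mm/d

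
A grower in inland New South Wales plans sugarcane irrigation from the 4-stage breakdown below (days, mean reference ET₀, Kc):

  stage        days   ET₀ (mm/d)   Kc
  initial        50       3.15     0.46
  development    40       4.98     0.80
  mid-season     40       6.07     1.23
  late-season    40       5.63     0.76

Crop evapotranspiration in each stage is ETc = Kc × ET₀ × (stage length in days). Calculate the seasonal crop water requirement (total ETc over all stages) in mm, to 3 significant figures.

702 mm

initial: 0.46 × 3.15 × 50 = 72.45 mm
development: 0.80 × 4.98 × 40 = 159.36 mm
mid-season: 1.23 × 6.07 × 40 = 298.64 mm
late-season: 0.76 × 5.63 × 40 = 171.15 mm
Seasonal total = 701.60 mm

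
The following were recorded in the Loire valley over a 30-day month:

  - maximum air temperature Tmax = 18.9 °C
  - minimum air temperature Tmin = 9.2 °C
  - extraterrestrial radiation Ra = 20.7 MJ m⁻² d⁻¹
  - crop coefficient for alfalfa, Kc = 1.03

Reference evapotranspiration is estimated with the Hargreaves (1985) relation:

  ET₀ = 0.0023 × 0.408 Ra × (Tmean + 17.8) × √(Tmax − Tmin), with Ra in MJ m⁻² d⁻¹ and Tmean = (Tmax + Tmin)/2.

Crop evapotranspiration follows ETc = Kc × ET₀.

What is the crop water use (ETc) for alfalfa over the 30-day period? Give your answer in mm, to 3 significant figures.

Tmean = (18.9 + 9.2)/2 = 14.05 °C
0.408 Ra = 0.408 × 20.7 = 8.4456 mm/d equivalent
ET₀ = 0.0023 × 8.4456 × (14.05 + 17.8) × √9.7 = 0.0023 × 8.4456 × 31.85 × 3.1145 = 1.9269 mm/d
ETc = Kc × ET₀ = 1.03 × 1.9269 = 1.9847 mm/d
Over 30 days: 1.9847 × 30 = 59.541 mm

59.5 mm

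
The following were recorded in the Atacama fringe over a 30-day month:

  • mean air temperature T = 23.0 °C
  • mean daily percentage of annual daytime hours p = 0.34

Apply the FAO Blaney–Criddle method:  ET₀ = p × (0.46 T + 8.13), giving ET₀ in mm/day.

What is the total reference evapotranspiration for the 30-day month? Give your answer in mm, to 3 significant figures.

ET₀ = 0.34 × (0.46 × 23.0 + 8.13) = 0.34 × 18.710 = 6.3614 mm/d
Monthly total = 6.3614 × 30 = 190.842 mm

191 mm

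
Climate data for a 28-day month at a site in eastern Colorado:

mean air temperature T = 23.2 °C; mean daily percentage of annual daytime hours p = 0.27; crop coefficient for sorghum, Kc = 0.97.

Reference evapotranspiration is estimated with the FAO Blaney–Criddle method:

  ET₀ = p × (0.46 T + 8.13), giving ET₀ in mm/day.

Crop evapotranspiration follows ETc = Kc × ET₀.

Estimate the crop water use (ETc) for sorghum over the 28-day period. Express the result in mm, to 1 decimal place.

137.9 mm

ET₀ = 0.27 × (0.46 × 23.2 + 8.13) = 0.27 × 18.802 = 5.0765 mm/d
ETc = Kc × ET₀ = 0.97 × 5.0765 = 4.9242 mm/d
Over 28 days: 4.9242 × 28 = 137.878 mm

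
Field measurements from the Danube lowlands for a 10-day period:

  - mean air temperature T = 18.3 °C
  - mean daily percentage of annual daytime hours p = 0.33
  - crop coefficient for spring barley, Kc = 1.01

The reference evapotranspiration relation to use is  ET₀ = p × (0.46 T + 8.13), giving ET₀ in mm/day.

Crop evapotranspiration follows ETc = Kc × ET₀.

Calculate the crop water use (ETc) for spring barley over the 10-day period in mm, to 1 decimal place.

ET₀ = 0.33 × (0.46 × 18.3 + 8.13) = 0.33 × 16.548 = 5.4608 mm/d
ETc = Kc × ET₀ = 1.01 × 5.4608 = 5.5154 mm/d
Over 10 days: 5.5154 × 10 = 55.154 mm

55.2 mm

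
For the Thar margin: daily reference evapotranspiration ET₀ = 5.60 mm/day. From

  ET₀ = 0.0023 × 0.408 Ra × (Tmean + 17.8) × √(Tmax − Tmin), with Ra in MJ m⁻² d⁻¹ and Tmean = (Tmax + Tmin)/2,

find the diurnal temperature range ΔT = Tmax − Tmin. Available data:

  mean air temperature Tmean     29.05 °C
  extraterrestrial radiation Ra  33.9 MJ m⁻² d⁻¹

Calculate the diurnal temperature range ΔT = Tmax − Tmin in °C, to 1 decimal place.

14.1 °C

√ΔT = ET₀ / [0.0023 × 0.408 × Ra × (Tmean+17.8)] = 5.60 / (0.0023 × 13.8312 × 46.85) = 3.7574
ΔT = 3.7574² = 14.118 °C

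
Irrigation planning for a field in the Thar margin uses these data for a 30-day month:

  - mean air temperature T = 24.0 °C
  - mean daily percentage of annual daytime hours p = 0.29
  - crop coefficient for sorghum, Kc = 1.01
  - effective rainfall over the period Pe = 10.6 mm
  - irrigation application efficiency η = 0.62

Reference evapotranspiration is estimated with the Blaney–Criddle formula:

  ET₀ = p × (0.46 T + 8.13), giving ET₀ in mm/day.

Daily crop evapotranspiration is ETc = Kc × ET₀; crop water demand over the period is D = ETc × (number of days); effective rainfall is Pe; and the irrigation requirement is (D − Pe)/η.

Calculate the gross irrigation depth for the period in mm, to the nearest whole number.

ET₀ = 0.29 × (0.46 × 24.0 + 8.13) = 0.29 × 19.170 = 5.5593 mm/d
ETc = Kc × ET₀ = 1.01 × 5.5593 = 5.6149 mm/d
Crop demand D = ETc × 30 d = 5.6149 × 30 = 168.447 mm
D − Pe = 168.447 − 10.6 = 157.847 mm
Gross irrigation = 157.847 / 0.62 = 254.592 mm

255 mm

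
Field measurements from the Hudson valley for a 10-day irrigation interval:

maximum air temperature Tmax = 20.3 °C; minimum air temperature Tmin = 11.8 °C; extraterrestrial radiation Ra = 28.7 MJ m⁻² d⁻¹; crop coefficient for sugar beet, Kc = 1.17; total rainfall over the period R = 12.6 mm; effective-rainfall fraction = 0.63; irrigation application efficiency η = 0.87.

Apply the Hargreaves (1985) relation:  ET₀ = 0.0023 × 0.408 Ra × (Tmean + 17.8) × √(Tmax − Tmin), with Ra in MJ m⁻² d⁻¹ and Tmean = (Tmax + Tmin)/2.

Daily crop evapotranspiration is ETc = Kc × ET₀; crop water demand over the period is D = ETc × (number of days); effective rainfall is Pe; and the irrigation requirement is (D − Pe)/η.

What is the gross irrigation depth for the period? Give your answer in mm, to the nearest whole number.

27 mm

Tmean = (20.3 + 11.8)/2 = 16.05 °C
0.408 Ra = 0.408 × 28.7 = 11.7096 mm/d equivalent
ET₀ = 0.0023 × 11.7096 × (16.05 + 17.8) × √8.5 = 0.0023 × 11.7096 × 33.85 × 2.9155 = 2.6579 mm/d
ETc = Kc × ET₀ = 1.17 × 2.6579 = 3.1097 mm/d
Crop demand D = ETc × 10 d = 3.1097 × 10 = 31.097 mm
Pe = 0.63 × 12.6 = 7.938 mm
D − Pe = 31.097 − 7.938 = 23.159 mm
Gross irrigation = 23.159 / 0.87 = 26.620 mm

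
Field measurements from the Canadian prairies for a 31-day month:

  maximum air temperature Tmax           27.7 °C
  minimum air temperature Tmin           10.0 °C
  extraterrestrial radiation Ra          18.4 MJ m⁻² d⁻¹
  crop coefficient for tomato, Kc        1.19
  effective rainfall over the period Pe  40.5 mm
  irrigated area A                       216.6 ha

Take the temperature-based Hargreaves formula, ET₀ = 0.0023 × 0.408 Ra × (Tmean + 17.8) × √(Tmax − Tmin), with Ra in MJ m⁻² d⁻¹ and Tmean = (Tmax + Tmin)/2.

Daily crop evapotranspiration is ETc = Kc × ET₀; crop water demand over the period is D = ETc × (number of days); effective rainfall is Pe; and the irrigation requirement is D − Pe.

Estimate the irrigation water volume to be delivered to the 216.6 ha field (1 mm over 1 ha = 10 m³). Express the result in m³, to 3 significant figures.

Tmean = (27.7 + 10.0)/2 = 18.85 °C
0.408 Ra = 0.408 × 18.4 = 7.5072 mm/d equivalent
ET₀ = 0.0023 × 7.5072 × (18.85 + 17.8) × √17.7 = 0.0023 × 7.5072 × 36.65 × 4.2071 = 2.6623 mm/d
ETc = Kc × ET₀ = 1.19 × 2.6623 = 3.1681 mm/d
Crop demand D = ETc × 31 d = 3.1681 × 31 = 98.211 mm
D − Pe = 98.211 − 40.5 = 57.711 mm
Volume = 57.711 mm × 216.6 ha × 10 = 125002.0 m³

125000 m³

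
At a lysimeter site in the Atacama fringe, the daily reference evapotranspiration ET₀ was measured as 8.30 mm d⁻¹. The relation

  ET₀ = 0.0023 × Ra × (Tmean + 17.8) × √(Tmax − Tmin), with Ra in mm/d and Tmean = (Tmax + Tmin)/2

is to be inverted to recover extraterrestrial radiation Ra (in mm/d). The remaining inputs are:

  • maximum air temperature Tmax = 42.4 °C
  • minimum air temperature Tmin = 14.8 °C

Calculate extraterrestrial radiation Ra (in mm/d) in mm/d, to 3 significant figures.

14.8 mm/d

Tmean = 28.60 °C; √ΔT = 5.2536
Ra = ET₀ / [0.0023 × (Tmean+17.8) × √ΔT] = 8.30 / (0.0023 × 46.40 × 5.2536) = 14.804 mm/d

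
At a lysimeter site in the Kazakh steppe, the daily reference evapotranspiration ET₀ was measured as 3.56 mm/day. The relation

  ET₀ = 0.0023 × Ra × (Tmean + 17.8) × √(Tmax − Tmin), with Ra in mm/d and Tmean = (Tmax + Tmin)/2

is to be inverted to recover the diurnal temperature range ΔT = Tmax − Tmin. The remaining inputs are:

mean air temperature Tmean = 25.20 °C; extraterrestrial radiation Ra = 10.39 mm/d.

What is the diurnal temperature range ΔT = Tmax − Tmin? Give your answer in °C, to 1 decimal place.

12.0 °C

√ΔT = ET₀ / [0.0023 × Ra × (Tmean+17.8)] = 3.56 / (0.0023 × 10.39 × 43.00) = 3.4645
ΔT = 3.4645² = 12.003 °C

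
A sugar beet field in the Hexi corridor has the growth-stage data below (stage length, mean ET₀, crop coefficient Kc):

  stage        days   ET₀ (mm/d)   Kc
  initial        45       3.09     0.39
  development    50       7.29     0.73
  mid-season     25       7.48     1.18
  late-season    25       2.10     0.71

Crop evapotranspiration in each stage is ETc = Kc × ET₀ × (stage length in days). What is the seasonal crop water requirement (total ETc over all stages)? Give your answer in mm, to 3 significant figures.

578 mm

initial: 0.39 × 3.09 × 45 = 54.23 mm
development: 0.73 × 7.29 × 50 = 266.09 mm
mid-season: 1.18 × 7.48 × 25 = 220.66 mm
late-season: 0.71 × 2.10 × 25 = 37.28 mm
Seasonal total = 578.26 mm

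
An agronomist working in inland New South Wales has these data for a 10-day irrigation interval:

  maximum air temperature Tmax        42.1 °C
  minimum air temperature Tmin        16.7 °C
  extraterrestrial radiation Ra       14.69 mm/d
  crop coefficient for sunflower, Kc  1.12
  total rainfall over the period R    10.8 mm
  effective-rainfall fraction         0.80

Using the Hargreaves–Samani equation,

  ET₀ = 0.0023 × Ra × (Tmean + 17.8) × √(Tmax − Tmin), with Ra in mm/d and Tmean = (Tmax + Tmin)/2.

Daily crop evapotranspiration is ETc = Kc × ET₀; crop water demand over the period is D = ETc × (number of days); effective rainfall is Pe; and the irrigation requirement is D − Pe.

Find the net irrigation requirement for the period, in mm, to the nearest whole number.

Tmean = (42.1 + 16.7)/2 = 29.40 °C
ET₀ = 0.0023 × 14.69 × (29.40 + 17.8) × √25.4 = 0.0023 × 14.69 × 47.20 × 5.0398 = 8.0372 mm/d
ETc = Kc × ET₀ = 1.12 × 8.0372 = 9.0017 mm/d
Crop demand D = ETc × 10 d = 9.0017 × 10 = 90.017 mm
Pe = 0.80 × 10.8 = 8.640 mm
D − Pe = 90.017 − 8.640 = 81.377 mm

81 mm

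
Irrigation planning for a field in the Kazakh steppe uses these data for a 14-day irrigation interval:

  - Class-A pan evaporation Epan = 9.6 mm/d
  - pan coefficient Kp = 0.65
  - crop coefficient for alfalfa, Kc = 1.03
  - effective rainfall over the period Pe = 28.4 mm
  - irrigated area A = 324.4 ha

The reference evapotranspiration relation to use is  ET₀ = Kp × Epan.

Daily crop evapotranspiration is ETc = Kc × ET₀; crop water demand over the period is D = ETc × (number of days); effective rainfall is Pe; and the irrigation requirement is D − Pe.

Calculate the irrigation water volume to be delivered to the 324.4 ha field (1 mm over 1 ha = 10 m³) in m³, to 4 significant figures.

199800 m³

ET₀ = 0.65 × 9.6 = 6.2400 mm/d
ETc = Kc × ET₀ = 1.03 × 6.2400 = 6.4272 mm/d
Crop demand D = ETc × 14 d = 6.4272 × 14 = 89.981 mm
D − Pe = 89.981 − 28.4 = 61.581 mm
Volume = 61.581 mm × 324.4 ha × 10 = 199768.8 m³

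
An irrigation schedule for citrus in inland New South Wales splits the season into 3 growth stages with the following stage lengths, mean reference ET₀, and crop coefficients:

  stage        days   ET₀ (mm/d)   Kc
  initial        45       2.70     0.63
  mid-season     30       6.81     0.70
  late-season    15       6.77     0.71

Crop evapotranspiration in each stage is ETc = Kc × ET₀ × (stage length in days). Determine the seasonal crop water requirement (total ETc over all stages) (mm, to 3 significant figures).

initial: 0.63 × 2.70 × 45 = 76.55 mm
mid-season: 0.70 × 6.81 × 30 = 143.01 mm
late-season: 0.71 × 6.77 × 15 = 72.10 mm
Seasonal total = 291.66 mm

292 mm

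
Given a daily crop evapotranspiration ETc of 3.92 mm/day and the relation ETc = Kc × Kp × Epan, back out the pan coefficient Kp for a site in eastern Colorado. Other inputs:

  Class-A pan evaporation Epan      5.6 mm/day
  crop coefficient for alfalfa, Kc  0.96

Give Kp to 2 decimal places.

ETc = Kc × Kp × Epan  ⇒  Kp = ETc / (Kc × Epan)
Kp = 3.92 / (0.96 × 5.6) = 3.92 / 5.376 = 0.7292

0.73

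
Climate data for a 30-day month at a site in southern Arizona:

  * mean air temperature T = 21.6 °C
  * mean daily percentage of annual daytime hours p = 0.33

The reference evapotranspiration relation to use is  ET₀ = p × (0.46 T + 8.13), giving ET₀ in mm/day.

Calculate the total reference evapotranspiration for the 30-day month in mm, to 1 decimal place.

178.9 mm

ET₀ = 0.33 × (0.46 × 21.6 + 8.13) = 0.33 × 18.066 = 5.9618 mm/d
Monthly total = 5.9618 × 30 = 178.854 mm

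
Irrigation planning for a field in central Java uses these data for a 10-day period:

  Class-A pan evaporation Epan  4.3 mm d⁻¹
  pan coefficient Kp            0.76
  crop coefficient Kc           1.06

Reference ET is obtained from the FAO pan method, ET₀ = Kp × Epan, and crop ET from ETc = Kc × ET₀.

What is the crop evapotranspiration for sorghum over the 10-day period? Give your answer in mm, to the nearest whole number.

ET₀ = 0.76 × 4.3 = 3.2680 mm/d
ETc = Kc × ET₀ = 1.06 × 3.2680 = 3.4641 mm/d
Over 10 days: 3.4641 × 10 = 34.641 mm

35 mm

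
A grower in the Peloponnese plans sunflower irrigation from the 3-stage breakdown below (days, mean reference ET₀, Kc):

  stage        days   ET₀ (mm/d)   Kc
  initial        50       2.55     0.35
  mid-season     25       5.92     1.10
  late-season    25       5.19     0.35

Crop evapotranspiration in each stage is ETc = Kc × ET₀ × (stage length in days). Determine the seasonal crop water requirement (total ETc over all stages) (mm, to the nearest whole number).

initial: 0.35 × 2.55 × 50 = 44.63 mm
mid-season: 1.10 × 5.92 × 25 = 162.80 mm
late-season: 0.35 × 5.19 × 25 = 45.41 mm
Seasonal total = 252.84 mm

253 mm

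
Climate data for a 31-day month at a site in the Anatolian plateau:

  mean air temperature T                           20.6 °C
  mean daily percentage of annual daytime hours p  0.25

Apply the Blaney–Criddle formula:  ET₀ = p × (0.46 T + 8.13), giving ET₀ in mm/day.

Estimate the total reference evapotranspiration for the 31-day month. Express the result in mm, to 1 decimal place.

ET₀ = 0.25 × (0.46 × 20.6 + 8.13) = 0.25 × 17.606 = 4.4015 mm/d
Monthly total = 4.4015 × 31 = 136.447 mm

136.4 mm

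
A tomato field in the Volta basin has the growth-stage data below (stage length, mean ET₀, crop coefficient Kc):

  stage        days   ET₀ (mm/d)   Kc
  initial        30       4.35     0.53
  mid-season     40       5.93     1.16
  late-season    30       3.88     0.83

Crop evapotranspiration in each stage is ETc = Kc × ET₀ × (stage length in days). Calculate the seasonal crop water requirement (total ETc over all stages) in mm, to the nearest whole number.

441 mm

initial: 0.53 × 4.35 × 30 = 69.17 mm
mid-season: 1.16 × 5.93 × 40 = 275.15 mm
late-season: 0.83 × 3.88 × 30 = 96.61 mm
Seasonal total = 440.93 mm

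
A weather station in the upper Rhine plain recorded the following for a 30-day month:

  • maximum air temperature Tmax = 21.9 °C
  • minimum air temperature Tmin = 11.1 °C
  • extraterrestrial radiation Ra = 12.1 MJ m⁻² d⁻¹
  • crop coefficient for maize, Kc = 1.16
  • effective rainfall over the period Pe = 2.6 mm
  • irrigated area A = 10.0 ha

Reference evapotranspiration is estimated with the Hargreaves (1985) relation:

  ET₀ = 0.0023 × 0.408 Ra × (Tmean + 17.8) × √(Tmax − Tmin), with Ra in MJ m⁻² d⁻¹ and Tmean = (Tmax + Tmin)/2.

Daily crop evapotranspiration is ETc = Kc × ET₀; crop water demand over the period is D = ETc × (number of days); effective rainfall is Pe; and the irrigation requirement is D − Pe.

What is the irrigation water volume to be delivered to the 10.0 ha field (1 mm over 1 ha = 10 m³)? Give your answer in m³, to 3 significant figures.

Tmean = (21.9 + 11.1)/2 = 16.50 °C
0.408 Ra = 0.408 × 12.1 = 4.9368 mm/d equivalent
ET₀ = 0.0023 × 4.9368 × (16.50 + 17.8) × √10.8 = 0.0023 × 4.9368 × 34.30 × 3.2863 = 1.2799 mm/d
ETc = Kc × ET₀ = 1.16 × 1.2799 = 1.4847 mm/d
Crop demand D = ETc × 30 d = 1.4847 × 30 = 44.541 mm
D − Pe = 44.541 − 2.6 = 41.941 mm
Volume = 41.941 mm × 10.0 ha × 10 = 4194.1 m³

4190 m³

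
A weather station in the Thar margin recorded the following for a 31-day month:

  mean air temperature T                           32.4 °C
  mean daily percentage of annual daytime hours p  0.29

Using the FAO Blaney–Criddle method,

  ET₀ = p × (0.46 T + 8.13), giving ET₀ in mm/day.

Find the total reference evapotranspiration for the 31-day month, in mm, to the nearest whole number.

ET₀ = 0.29 × (0.46 × 32.4 + 8.13) = 0.29 × 23.034 = 6.6799 mm/d
Monthly total = 6.6799 × 31 = 207.077 mm

207 mm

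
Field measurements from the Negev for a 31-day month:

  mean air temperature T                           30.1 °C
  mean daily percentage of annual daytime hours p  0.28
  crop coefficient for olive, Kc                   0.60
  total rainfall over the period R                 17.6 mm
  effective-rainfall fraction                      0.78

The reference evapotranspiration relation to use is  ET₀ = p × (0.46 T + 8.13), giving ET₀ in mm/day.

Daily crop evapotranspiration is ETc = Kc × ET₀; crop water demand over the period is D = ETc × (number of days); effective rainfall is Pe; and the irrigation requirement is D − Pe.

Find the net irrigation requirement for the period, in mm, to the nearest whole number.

ET₀ = 0.28 × (0.46 × 30.1 + 8.13) = 0.28 × 21.976 = 6.1533 mm/d
ETc = Kc × ET₀ = 0.60 × 6.1533 = 3.6920 mm/d
Crop demand D = ETc × 31 d = 3.6920 × 31 = 114.452 mm
Pe = 0.78 × 17.6 = 13.728 mm
D − Pe = 114.452 − 13.728 = 100.724 mm

101 mm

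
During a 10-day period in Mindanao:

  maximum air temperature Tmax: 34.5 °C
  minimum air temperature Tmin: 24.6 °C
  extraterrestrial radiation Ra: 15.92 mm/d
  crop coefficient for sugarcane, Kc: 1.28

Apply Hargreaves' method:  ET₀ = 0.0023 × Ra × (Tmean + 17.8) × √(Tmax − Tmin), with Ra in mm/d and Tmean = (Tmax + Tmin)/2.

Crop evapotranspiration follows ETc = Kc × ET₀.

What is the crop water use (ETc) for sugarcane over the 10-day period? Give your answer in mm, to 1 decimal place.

69.8 mm

Tmean = (34.5 + 24.6)/2 = 29.55 °C
ET₀ = 0.0023 × 15.92 × (29.55 + 17.8) × √9.9 = 0.0023 × 15.92 × 47.35 × 3.1464 = 5.4551 mm/d
ETc = Kc × ET₀ = 1.28 × 5.4551 = 6.9825 mm/d
Over 10 days: 6.9825 × 10 = 69.825 mm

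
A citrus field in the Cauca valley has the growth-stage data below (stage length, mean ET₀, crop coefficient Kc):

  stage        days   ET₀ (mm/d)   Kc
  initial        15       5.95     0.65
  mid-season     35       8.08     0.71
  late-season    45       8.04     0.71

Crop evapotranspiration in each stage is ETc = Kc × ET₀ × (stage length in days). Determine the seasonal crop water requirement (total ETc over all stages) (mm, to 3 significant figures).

516 mm

initial: 0.65 × 5.95 × 15 = 58.01 mm
mid-season: 0.71 × 8.08 × 35 = 200.79 mm
late-season: 0.71 × 8.04 × 45 = 256.88 mm
Seasonal total = 515.68 mm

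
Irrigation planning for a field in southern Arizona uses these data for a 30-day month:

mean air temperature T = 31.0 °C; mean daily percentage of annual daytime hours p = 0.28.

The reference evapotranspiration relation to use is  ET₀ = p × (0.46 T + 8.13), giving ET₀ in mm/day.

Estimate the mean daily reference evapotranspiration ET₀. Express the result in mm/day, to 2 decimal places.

6.27 mm/day

ET₀ = 0.28 × (0.46 × 31.0 + 8.13) = 0.28 × 22.390 = 6.2692 mm/d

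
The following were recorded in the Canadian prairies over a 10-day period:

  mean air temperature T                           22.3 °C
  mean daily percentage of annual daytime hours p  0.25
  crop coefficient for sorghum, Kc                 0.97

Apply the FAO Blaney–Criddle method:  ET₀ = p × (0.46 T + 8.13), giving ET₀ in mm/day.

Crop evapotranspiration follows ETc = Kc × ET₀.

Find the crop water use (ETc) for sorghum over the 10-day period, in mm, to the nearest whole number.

45 mm

ET₀ = 0.25 × (0.46 × 22.3 + 8.13) = 0.25 × 18.388 = 4.5970 mm/d
ETc = Kc × ET₀ = 0.97 × 4.5970 = 4.4591 mm/d
Over 10 days: 4.4591 × 10 = 44.591 mm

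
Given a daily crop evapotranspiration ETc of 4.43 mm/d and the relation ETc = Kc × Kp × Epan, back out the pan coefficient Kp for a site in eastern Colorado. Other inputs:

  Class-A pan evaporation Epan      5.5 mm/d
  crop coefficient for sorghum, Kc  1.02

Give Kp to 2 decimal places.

ETc = Kc × Kp × Epan  ⇒  Kp = ETc / (Kc × Epan)
Kp = 4.43 / (1.02 × 5.5) = 4.43 / 5.610 = 0.7897

0.79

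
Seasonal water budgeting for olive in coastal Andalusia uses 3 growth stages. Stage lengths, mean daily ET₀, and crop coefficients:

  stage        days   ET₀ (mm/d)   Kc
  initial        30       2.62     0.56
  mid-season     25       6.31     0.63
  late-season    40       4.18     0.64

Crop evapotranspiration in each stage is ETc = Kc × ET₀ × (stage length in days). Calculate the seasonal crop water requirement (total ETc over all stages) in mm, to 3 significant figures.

initial: 0.56 × 2.62 × 30 = 44.02 mm
mid-season: 0.63 × 6.31 × 25 = 99.38 mm
late-season: 0.64 × 4.18 × 40 = 107.01 mm
Seasonal total = 250.41 mm

250 mm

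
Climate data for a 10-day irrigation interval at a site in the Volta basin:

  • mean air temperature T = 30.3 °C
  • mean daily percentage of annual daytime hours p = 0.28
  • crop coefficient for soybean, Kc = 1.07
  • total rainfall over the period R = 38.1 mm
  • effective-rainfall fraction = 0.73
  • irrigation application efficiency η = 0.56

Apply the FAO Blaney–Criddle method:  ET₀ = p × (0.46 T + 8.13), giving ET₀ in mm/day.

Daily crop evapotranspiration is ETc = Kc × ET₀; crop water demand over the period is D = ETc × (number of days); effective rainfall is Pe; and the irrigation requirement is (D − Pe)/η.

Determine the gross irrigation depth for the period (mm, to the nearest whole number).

ET₀ = 0.28 × (0.46 × 30.3 + 8.13) = 0.28 × 22.068 = 6.1790 mm/d
ETc = Kc × ET₀ = 1.07 × 6.1790 = 6.6115 mm/d
Crop demand D = ETc × 10 d = 6.6115 × 10 = 66.115 mm
Pe = 0.73 × 38.1 = 27.813 mm
D − Pe = 66.115 − 27.813 = 38.302 mm
Gross irrigation = 38.302 / 0.56 = 68.396 mm

68 mm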